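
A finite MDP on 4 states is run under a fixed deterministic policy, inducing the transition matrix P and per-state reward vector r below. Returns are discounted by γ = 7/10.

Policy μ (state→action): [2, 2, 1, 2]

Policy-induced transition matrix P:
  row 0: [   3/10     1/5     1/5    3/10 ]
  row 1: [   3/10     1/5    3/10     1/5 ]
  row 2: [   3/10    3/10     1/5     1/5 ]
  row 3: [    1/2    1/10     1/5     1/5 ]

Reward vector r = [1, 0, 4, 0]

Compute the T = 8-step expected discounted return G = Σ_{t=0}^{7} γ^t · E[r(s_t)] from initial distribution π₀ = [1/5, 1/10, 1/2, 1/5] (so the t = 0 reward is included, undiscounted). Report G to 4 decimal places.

t=0: π = [0.2000, 0.1000, 0.5000, 0.2000], E[r] = 2.2000, γ^t·E[r] = 2.200000, running G = 2.200000
t=1: π = [0.3400, 0.2300, 0.2100, 0.2200], E[r] = 1.1800, γ^t·E[r] = 0.826000, running G = 3.026000
t=2: π = [0.3440, 0.1990, 0.2230, 0.2340], E[r] = 1.2360, γ^t·E[r] = 0.605640, running G = 3.631640
t=3: π = [0.3468, 0.1989, 0.2199, 0.2344], E[r] = 1.2264, γ^t·E[r] = 0.420655, running G = 4.052295
t=4: π = [0.3469, 0.1986, 0.2199, 0.2347], E[r] = 1.2264, γ^t·E[r] = 0.294468, running G = 4.346763
t=5: π = [0.3469, 0.1985, 0.2199, 0.2347], E[r] = 1.2264, γ^t·E[r] = 0.206114, running G = 4.552877
t=6: π = [0.3469, 0.1985, 0.2199, 0.2347], E[r] = 1.2263, γ^t·E[r] = 0.144278, running G = 4.697155
t=7: π = [0.3469, 0.1985, 0.2199, 0.2347], E[r] = 1.2263, γ^t·E[r] = 0.100995, running G = 4.798150

G = 4.7982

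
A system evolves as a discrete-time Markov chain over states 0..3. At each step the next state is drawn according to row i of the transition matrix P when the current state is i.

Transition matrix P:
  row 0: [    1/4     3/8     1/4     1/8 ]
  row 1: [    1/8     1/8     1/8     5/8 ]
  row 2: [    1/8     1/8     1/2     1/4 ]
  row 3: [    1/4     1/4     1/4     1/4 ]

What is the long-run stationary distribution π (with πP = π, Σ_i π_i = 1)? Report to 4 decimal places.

Balance equations π_j = Σ_i π_i·P[i][j]:
  π_0 = 1/4·π_0 + 1/8·π_1 + 1/8·π_2 + 1/4·π_3
  π_1 = 3/8·π_0 + 1/8·π_1 + 1/8·π_2 + 1/4·π_3
  π_2 = 1/4·π_0 + 1/8·π_1 + 1/2·π_2 + 1/4·π_3
  normalize: π_0 + π_1 + π_2 + π_3 = 1
Solving the linear system gives exactly π = [80/429, 30/143, 128/429, 131/429].

π = [0.1865, 0.2098, 0.2984, 0.3054]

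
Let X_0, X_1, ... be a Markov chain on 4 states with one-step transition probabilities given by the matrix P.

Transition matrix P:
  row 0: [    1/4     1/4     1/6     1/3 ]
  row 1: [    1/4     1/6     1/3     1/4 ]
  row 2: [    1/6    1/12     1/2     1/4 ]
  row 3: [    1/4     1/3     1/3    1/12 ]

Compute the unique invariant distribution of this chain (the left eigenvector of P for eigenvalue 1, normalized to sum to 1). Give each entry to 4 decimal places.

Balance equations π_j = Σ_i π_i·P[i][j]:
  π_0 = 1/4·π_0 + 1/4·π_1 + 1/6·π_2 + 1/4·π_3
  π_1 = 1/4·π_0 + 1/6·π_1 + 1/12·π_2 + 1/3·π_3
  π_2 = 1/6·π_0 + 1/3·π_1 + 1/2·π_2 + 1/3·π_3
  normalize: π_0 + π_1 + π_2 + π_3 = 1
Solving the linear system gives exactly π = [13/59, 80/413, 21/59, 95/413].

π = [0.2203, 0.1937, 0.3559, 0.2300]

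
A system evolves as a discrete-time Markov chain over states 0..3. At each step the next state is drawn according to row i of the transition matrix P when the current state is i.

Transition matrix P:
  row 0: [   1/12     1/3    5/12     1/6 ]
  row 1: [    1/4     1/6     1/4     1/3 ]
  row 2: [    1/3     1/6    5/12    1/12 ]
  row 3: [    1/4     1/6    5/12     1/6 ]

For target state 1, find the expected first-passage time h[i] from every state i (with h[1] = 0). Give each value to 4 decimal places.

First-step conditioning: h[1] = 0; for i ≠ 1, h[i] = 1 + Σ_k P[i][k]·h[k].
  h[0] = 1 + 1/12·h[0] + 5/12·h[2] + 1/6·h[3]
  h[2] = 1 + 1/3·h[0] + 5/12·h[2] + 1/12·h[3]
  h[3] = 1 + 1/4·h[0] + 5/12·h[2] + 1/6·h[3]
Solving the 3×3 linear system over states ≠ 1 gives exactly h = [864/209, 0, 996/209, 1008/209] (h[1] = 0 is the target).

h = [4.1340, 0.0000, 4.7656, 4.8230]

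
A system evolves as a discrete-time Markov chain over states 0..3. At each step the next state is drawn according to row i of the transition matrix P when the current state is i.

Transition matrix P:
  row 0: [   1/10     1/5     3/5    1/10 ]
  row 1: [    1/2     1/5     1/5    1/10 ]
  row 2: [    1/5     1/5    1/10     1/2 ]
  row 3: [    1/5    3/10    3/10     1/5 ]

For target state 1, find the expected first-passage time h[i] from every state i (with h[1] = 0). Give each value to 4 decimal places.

h = [4.4144, 0.0000, 4.2943, 3.9640]

First-step conditioning: h[1] = 0; for i ≠ 1, h[i] = 1 + Σ_k P[i][k]·h[k].
  h[0] = 1 + 1/10·h[0] + 3/5·h[2] + 1/10·h[3]
  h[2] = 1 + 1/5·h[0] + 1/10·h[2] + 1/2·h[3]
  h[3] = 1 + 1/5·h[0] + 3/10·h[2] + 1/5·h[3]
Solving the 3×3 linear system over states ≠ 1 gives exactly h = [490/111, 0, 1430/333, 440/111] (h[1] = 0 is the target).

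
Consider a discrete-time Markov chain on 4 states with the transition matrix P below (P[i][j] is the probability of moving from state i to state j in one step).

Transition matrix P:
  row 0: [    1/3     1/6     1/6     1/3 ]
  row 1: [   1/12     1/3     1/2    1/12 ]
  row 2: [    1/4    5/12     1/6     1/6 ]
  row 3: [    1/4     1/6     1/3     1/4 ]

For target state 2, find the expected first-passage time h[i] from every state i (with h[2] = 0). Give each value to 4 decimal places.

h = [3.6111, 2.3333, 0.0000, 3.0556]

First-step conditioning: h[2] = 0; for i ≠ 2, h[i] = 1 + Σ_k P[i][k]·h[k].
  h[0] = 1 + 1/3·h[0] + 1/6·h[1] + 1/3·h[3]
  h[1] = 1 + 1/12·h[0] + 1/3·h[1] + 1/12·h[3]
  h[3] = 1 + 1/4·h[0] + 1/6·h[1] + 1/4·h[3]
Solving the 3×3 linear system over states ≠ 2 gives exactly h = [65/18, 7/3, 0, 55/18] (h[2] = 0 is the target).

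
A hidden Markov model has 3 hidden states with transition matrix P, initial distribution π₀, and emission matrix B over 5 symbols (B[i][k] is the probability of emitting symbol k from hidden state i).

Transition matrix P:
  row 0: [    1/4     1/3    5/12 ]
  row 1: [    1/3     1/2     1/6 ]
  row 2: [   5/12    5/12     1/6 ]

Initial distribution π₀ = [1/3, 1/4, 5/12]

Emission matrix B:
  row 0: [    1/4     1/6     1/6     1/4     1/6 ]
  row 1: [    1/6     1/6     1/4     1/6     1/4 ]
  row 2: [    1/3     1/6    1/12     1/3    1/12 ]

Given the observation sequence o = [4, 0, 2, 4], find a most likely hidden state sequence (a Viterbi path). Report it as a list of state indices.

t=0: δ = [5.556e-02, 6.250e-02, 3.472e-02]  (obs o_0=4)
t=1: δ = [5.208e-03, 5.208e-03, 7.716e-03]  ψ = [1, 1, 0]  (obs o_1=0)
t=2: δ = [5.358e-04, 8.038e-04, 1.808e-04]  ψ = [2, 2, 0]  (obs o_2=2)
t=3: δ = [4.465e-05, 1.005e-04, 1.861e-05]  ψ = [1, 1, 0]  (obs o_3=4)
backtrack: best end state = 1; path = [0, 2, 1, 1]

path = [0, 2, 1, 1]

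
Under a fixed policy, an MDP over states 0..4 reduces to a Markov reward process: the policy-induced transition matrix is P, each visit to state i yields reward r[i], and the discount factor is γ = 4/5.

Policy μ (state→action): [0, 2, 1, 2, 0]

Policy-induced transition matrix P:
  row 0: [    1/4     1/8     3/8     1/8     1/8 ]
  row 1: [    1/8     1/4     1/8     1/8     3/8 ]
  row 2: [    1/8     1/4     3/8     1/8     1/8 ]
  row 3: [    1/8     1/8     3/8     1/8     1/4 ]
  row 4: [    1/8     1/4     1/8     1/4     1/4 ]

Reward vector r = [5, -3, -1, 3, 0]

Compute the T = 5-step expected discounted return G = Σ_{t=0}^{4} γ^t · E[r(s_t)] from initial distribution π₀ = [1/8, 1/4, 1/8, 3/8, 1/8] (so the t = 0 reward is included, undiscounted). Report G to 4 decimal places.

G = 1.5212

t=0: π = [0.1250, 0.2500, 0.1250, 0.3750, 0.1250], E[r] = 0.8750, γ^t·E[r] = 0.875000, running G = 0.875000
t=1: π = [0.1406, 0.1875, 0.2813, 0.1406, 0.2500], E[r] = 0.2813, γ^t·E[r] = 0.225000, running G = 1.100000
t=2: π = [0.1426, 0.2148, 0.2656, 0.1563, 0.2207], E[r] = 0.2715, γ^t·E[r] = 0.173750, running G = 1.273750
t=3: π = [0.1428, 0.2126, 0.2661, 0.1526, 0.2258], E[r] = 0.2678, γ^t·E[r] = 0.137125, running G = 1.410875
t=4: π = [0.1429, 0.2131, 0.2654, 0.1532, 0.2255], E[r] = 0.2693, γ^t·E[r] = 0.110325, running G = 1.521200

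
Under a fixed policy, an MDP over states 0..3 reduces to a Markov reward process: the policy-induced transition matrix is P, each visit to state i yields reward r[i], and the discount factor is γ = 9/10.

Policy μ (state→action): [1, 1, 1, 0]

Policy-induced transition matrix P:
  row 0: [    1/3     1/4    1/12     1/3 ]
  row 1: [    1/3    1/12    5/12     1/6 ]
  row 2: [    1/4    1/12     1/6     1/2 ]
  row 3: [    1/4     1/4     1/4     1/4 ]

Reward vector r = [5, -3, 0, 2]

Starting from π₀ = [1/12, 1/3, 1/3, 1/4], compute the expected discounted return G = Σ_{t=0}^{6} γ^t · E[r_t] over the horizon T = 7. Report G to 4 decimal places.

t=0: π = [0.0833, 0.3333, 0.3333, 0.2500], E[r] = -0.0833, γ^t·E[r] = -0.083333, running G = -0.083333
t=1: π = [0.2847, 0.1389, 0.2639, 0.3125], E[r] = 1.6319, γ^t·E[r] = 1.468750, running G = 1.385417
t=2: π = [0.2853, 0.1829, 0.2037, 0.3281], E[r] = 1.5341, γ^t·E[r] = 1.242656, running G = 2.628073
t=3: π = [0.2890, 0.1856, 0.2160, 0.3095], E[r] = 1.5073, γ^t·E[r] = 1.098809, running G = 3.726882
t=4: π = [0.2895, 0.1831, 0.2148, 0.3126], E[r] = 1.5237, γ^t·E[r] = 0.999715, running G = 4.726596
t=5: π = [0.2894, 0.1837, 0.2144, 0.3126], E[r] = 1.5210, γ^t·E[r] = 0.898121, running G = 5.624717
t=6: π = [0.2894, 0.1837, 0.2145, 0.3124], E[r] = 1.5209, γ^t·E[r] = 0.808288, running G = 6.433005

G = 6.4330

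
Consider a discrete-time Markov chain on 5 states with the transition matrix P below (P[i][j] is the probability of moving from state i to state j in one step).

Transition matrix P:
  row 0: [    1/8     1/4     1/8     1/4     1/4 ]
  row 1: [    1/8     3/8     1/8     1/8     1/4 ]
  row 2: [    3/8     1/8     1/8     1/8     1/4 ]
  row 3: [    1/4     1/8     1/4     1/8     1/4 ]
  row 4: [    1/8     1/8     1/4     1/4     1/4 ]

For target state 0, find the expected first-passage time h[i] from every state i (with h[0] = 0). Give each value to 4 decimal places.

h = [0.0000, 5.3057, 3.9793, 4.4767, 5.0363]

First-step conditioning: h[0] = 0; for i ≠ 0, h[i] = 1 + Σ_k P[i][k]·h[k].
  h[1] = 1 + 3/8·h[1] + 1/8·h[2] + 1/8·h[3] + 1/4·h[4]
  h[2] = 1 + 1/8·h[1] + 1/8·h[2] + 1/8·h[3] + 1/4·h[4]
  h[3] = 1 + 1/8·h[1] + 1/4·h[2] + 1/8·h[3] + 1/4·h[4]
  h[4] = 1 + 1/8·h[1] + 1/4·h[2] + 1/4·h[3] + 1/4·h[4]
Solving the 4×4 linear system over states ≠ 0 gives exactly h = [0, 1024/193, 768/193, 864/193, 972/193] (h[0] = 0 is the target).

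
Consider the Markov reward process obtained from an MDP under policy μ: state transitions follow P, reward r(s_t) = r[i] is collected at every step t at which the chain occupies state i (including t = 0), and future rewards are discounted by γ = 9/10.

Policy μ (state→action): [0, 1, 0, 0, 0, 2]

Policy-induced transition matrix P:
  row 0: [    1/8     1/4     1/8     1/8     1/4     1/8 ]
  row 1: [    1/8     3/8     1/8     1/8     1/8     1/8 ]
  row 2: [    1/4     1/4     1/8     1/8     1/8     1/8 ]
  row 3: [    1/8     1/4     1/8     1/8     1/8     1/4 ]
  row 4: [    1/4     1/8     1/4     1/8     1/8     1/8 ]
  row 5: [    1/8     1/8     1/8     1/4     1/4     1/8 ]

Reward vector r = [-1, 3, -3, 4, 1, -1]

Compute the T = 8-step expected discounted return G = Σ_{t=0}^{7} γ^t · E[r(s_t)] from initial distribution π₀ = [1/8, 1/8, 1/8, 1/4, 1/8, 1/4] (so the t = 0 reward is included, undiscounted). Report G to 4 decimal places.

G = 4.1074

t=0: π = [0.1250, 0.1250, 0.1250, 0.2500, 0.1250, 0.2500], E[r] = 0.7500, γ^t·E[r] = 0.750000, running G = 0.750000
t=1: π = [0.1563, 0.2188, 0.1406, 0.1563, 0.1719, 0.1563], E[r] = 0.7188, γ^t·E[r] = 0.646875, running G = 1.396875
t=2: π = [0.1641, 0.2363, 0.1465, 0.1445, 0.1641, 0.1445], E[r] = 0.7031, γ^t·E[r] = 0.569531, running G = 1.966406
t=3: π = [0.1638, 0.2410, 0.1455, 0.1431, 0.1636, 0.1431], E[r] = 0.7153, γ^t·E[r] = 0.521477, running G = 2.487883
t=4: π = [0.1636, 0.2418, 0.1454, 0.1429, 0.1634, 0.1429], E[r] = 0.7174, γ^t·E[r] = 0.470691, running G = 2.958574
t=5: π = [0.1636, 0.2419, 0.1454, 0.1429, 0.1633, 0.1429], E[r] = 0.7179, γ^t·E[r] = 0.423892, running G = 3.382466
t=6: π = [0.1636, 0.2420, 0.1454, 0.1429, 0.1633, 0.1429], E[r] = 0.7180, γ^t·E[r] = 0.381553, running G = 3.764019
t=7: π = [0.1636, 0.2420, 0.1454, 0.1429, 0.1633, 0.1429], E[r] = 0.7180, γ^t·E[r] = 0.343405, running G = 4.107424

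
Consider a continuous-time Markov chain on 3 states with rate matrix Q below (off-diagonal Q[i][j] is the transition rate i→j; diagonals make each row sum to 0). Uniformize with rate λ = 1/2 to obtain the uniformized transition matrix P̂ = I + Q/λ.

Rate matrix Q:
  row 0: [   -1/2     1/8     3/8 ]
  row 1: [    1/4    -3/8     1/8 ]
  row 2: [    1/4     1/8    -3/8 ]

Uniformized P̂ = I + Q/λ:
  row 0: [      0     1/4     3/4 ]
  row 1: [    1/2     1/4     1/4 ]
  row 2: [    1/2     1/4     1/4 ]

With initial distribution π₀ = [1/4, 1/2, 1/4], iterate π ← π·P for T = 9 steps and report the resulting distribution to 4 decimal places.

π = [0.3335, 0.2500, 0.4165]

t=0: π = [0.2500, 0.5000, 0.2500]
t=1: π = [0.3750, 0.2500, 0.3750]
t=2: π = [0.3125, 0.2500, 0.4375]
t=3: π = [0.3438, 0.2500, 0.4063]
t=4: π = [0.3281, 0.2500, 0.4219]
t=5: π = [0.3359, 0.2500, 0.4141]
t=6: π = [0.3320, 0.2500, 0.4180]
t=7: π = [0.3340, 0.2500, 0.4160]
t=8: π = [0.3330, 0.2500, 0.4170]
t=9: π = [0.3335, 0.2500, 0.4165]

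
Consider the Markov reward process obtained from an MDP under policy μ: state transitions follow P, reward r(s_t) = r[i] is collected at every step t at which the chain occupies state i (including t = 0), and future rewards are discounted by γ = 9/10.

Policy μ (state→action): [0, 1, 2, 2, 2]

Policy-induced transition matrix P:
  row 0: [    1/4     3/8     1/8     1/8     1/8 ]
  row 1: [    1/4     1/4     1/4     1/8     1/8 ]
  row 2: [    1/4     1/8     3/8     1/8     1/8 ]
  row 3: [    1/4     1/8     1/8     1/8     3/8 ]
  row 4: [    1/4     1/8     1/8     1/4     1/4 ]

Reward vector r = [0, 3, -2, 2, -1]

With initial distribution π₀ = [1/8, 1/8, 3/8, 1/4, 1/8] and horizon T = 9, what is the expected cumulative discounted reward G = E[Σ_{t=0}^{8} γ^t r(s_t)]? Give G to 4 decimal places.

t=0: π = [0.1250, 0.1250, 0.3750, 0.2500, 0.1250], E[r] = 0.0000, γ^t·E[r] = 0.000000, running G = 0.000000
t=1: π = [0.2500, 0.1719, 0.2344, 0.1406, 0.2031], E[r] = 0.1250, γ^t·E[r] = 0.112500, running G = 0.112500
t=2: π = [0.2500, 0.2090, 0.2051, 0.1504, 0.1855], E[r] = 0.3320, γ^t·E[r] = 0.268945, running G = 0.381445
t=3: π = [0.2500, 0.2136, 0.2024, 0.1482, 0.1858], E[r] = 0.3467, γ^t·E[r] = 0.252729, running G = 0.634175
t=4: π = [0.2500, 0.2142, 0.2023, 0.1482, 0.1853], E[r] = 0.3492, γ^t·E[r] = 0.229098, running G = 0.863273
t=5: π = [0.2500, 0.2143, 0.2024, 0.1482, 0.1852], E[r] = 0.3492, γ^t·E[r] = 0.206216, running G = 1.069489
t=6: π = [0.2500, 0.2143, 0.2024, 0.1482, 0.1852], E[r] = 0.3492, γ^t·E[r] = 0.185590, running G = 1.255079
t=7: π = [0.2500, 0.2143, 0.2024, 0.1481, 0.1852], E[r] = 0.3492, γ^t·E[r] = 0.167026, running G = 1.422106
t=8: π = [0.2500, 0.2143, 0.2024, 0.1481, 0.1852], E[r] = 0.3492, γ^t·E[r] = 0.150322, running G = 1.572428

G = 1.5724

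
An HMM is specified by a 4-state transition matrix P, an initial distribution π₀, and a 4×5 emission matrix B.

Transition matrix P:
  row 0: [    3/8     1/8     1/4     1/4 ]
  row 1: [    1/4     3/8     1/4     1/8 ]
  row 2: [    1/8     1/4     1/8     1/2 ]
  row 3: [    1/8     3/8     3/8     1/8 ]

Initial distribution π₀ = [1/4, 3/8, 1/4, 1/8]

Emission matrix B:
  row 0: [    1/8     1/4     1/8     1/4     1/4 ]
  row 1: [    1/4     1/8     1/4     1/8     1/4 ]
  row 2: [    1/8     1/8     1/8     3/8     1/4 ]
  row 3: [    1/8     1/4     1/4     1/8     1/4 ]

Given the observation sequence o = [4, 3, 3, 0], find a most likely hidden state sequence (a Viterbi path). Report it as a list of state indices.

path = [1, 2, 3, 1]

t=0: δ = [6.250e-02, 9.375e-02, 6.250e-02, 3.125e-02]  (obs o_0=4)
t=1: δ = [5.859e-03, 4.395e-03, 8.789e-03, 3.906e-03]  ψ = [0, 1, 1, 2]  (obs o_1=3)
t=2: δ = [5.493e-04, 2.747e-04, 5.493e-04, 5.493e-04]  ψ = [0, 2, 0, 2]  (obs o_2=3)
t=3: δ = [2.575e-05, 5.150e-05, 2.575e-05, 3.433e-05]  ψ = [0, 3, 3, 2]  (obs o_3=0)
backtrack: best end state = 1; path = [1, 2, 3, 1]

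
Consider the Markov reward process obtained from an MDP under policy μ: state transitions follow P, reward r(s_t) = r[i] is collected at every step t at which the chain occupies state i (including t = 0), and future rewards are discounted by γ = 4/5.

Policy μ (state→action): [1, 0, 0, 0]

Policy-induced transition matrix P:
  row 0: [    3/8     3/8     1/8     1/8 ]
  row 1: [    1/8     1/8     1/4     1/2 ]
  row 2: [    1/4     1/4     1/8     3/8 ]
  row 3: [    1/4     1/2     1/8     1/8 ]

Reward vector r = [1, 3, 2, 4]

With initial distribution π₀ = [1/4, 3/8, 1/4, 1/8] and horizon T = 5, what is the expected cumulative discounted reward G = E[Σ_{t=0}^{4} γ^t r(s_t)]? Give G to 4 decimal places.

t=0: π = [0.2500, 0.3750, 0.2500, 0.1250], E[r] = 2.3750, γ^t·E[r] = 2.375000, running G = 2.375000
t=1: π = [0.2344, 0.2656, 0.1719, 0.3281], E[r] = 2.6875, γ^t·E[r] = 2.150000, running G = 4.525000
t=2: π = [0.2461, 0.3281, 0.1582, 0.2676], E[r] = 2.6172, γ^t·E[r] = 1.675000, running G = 6.200000
t=3: π = [0.2397, 0.3066, 0.1660, 0.2876], E[r] = 2.6421, γ^t·E[r] = 1.352750, running G = 7.552750
t=4: π = [0.2416, 0.3135, 0.1633, 0.2815], E[r] = 2.6349, γ^t·E[r] = 1.079250, running G = 8.632000

G = 8.6320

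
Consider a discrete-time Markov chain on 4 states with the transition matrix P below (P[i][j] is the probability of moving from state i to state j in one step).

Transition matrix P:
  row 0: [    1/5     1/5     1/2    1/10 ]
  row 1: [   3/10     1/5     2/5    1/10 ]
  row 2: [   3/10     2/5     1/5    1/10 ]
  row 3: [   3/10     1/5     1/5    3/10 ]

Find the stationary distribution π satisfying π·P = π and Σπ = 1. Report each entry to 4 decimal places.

Balance equations π_j = Σ_i π_i·P[i][j]:
  π_0 = 1/5·π_0 + 3/10·π_1 + 3/10·π_2 + 3/10·π_3
  π_1 = 1/5·π_0 + 1/5·π_1 + 2/5·π_2 + 1/5·π_3
  π_2 = 1/2·π_0 + 2/5·π_1 + 1/5·π_2 + 1/5·π_3
  normalize: π_0 + π_1 + π_2 + π_3 = 1
Solving the linear system gives exactly π = [3/11, 47/176, 59/176, 1/8].

π = [0.2727, 0.2670, 0.3352, 0.1250]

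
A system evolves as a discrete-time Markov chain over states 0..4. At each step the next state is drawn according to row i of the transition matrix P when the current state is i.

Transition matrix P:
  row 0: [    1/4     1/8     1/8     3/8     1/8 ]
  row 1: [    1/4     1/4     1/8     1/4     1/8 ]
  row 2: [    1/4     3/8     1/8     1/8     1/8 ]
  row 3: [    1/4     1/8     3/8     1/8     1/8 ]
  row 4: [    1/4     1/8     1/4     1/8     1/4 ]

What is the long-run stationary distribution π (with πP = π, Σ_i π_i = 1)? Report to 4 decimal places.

π = [0.2500, 0.1988, 0.1959, 0.2124, 0.1429]

Balance equations π_j = Σ_i π_i·P[i][j]:
  π_0 = 1/4·π_0 + 1/4·π_1 + 1/4·π_2 + 1/4·π_3 + 1/4·π_4
  π_1 = 1/8·π_0 + 1/4·π_1 + 3/8·π_2 + 1/8·π_3 + 1/8·π_4
  π_2 = 1/8·π_0 + 1/8·π_1 + 1/8·π_2 + 3/8·π_3 + 1/4·π_4
  π_3 = 3/8·π_0 + 1/4·π_1 + 1/8·π_2 + 1/8·π_3 + 1/8·π_4
  normalize: π_0 + π_1 + π_2 + π_3 + π_4 = 1
Solving the linear system gives exactly π = [1/4, 103/518, 29/148, 55/259, 1/7].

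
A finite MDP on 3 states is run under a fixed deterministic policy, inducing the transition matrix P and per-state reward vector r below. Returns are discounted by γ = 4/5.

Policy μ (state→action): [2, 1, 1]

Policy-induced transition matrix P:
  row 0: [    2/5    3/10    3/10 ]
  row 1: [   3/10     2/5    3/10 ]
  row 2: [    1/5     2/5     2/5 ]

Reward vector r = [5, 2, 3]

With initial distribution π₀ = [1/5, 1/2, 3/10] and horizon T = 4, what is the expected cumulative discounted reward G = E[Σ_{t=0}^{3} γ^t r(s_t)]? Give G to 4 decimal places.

t=0: π = [0.2000, 0.5000, 0.3000], E[r] = 2.9000, γ^t·E[r] = 2.900000, running G = 2.900000
t=1: π = [0.2900, 0.3800, 0.3300], E[r] = 3.2000, γ^t·E[r] = 2.560000, running G = 5.460000
t=2: π = [0.2960, 0.3710, 0.3330], E[r] = 3.2210, γ^t·E[r] = 2.061440, running G = 7.521440
t=3: π = [0.2963, 0.3704, 0.3333], E[r] = 3.2222, γ^t·E[r] = 1.649766, running G = 9.171206

G = 9.1712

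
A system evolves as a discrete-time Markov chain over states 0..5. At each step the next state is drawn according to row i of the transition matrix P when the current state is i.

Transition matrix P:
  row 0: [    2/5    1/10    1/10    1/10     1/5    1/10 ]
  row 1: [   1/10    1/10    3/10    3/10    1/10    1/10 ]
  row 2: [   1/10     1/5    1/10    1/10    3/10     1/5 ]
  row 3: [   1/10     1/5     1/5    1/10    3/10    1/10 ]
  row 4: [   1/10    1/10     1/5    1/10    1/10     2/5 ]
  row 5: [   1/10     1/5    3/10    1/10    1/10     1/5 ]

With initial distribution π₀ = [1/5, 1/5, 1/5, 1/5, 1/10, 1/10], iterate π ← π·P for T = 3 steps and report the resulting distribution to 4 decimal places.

π = [0.1444, 0.1521, 0.2000, 0.1298, 0.1800, 0.1937]

t=0: π = [0.2000, 0.2000, 0.2000, 0.2000, 0.1000, 0.1000]
t=1: π = [0.1600, 0.1500, 0.1900, 0.1400, 0.2000, 0.1600]
t=2: π = [0.1480, 0.1490, 0.1960, 0.1300, 0.1820, 0.1950]
t=3: π = [0.1444, 0.1521, 0.2000, 0.1298, 0.1800, 0.1937]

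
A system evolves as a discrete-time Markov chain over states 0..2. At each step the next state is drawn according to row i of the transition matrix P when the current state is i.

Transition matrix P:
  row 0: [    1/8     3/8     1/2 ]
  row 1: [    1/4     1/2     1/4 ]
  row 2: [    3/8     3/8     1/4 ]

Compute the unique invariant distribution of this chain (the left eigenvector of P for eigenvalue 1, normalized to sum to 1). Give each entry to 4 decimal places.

π = [0.2571, 0.4286, 0.3143]

Balance equations π_j = Σ_i π_i·P[i][j]:
  π_0 = 1/8·π_0 + 1/4·π_1 + 3/8·π_2
  π_1 = 3/8·π_0 + 1/2·π_1 + 3/8·π_2
  normalize: π_0 + π_1 + π_2 = 1
Solving the linear system gives exactly π = [9/35, 3/7, 11/35].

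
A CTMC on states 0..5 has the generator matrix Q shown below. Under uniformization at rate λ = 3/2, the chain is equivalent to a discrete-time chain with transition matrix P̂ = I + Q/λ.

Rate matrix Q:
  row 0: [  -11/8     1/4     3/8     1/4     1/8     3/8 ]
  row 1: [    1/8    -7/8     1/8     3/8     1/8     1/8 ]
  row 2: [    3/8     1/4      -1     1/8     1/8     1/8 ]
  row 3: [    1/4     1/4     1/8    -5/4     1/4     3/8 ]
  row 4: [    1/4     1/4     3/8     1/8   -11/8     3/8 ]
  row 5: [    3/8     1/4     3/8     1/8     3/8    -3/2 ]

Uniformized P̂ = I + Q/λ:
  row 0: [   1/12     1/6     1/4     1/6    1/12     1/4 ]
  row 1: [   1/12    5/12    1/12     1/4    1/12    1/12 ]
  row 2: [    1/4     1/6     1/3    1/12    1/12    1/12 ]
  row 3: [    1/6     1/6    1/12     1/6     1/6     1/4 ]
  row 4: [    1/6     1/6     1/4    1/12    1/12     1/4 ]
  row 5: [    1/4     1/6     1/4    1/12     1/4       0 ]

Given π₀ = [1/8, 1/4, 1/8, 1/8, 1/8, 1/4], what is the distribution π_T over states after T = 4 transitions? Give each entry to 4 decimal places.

t=0: π = [0.1250, 0.2500, 0.1250, 0.1250, 0.1250, 0.2500]
t=1: π = [0.1667, 0.2292, 0.1979, 0.1458, 0.1354, 0.1250]
t=2: π = [0.1606, 0.2240, 0.2040, 0.1476, 0.1163, 0.1476]
t=3: π = [0.1639, 0.2227, 0.2051, 0.1463, 0.1202, 0.1418]
t=4: π = [0.1634, 0.2223, 0.2056, 0.1463, 0.1192, 0.1433]

π = [0.1634, 0.2223, 0.2056, 0.1463, 0.1192, 0.1433]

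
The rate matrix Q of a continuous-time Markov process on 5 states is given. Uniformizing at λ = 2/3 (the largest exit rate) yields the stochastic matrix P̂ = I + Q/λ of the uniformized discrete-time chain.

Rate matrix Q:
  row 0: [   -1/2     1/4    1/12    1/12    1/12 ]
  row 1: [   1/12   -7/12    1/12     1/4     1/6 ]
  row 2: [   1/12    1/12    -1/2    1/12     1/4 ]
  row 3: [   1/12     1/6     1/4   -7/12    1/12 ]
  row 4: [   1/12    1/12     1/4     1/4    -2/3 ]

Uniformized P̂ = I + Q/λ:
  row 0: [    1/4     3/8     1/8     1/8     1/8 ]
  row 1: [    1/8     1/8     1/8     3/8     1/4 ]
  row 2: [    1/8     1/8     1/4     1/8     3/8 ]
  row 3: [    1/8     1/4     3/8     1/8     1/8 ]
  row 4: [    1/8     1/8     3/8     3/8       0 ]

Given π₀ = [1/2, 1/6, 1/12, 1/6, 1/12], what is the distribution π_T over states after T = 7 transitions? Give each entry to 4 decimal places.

π = [0.1429, 0.1881, 0.2598, 0.2195, 0.1897]

t=0: π = [0.5000, 0.1667, 0.0833, 0.1667, 0.0833]
t=1: π = [0.1875, 0.2708, 0.1979, 0.1875, 0.1563]
t=2: π = [0.1484, 0.1953, 0.2357, 0.2318, 0.1888]
t=3: π = [0.1436, 0.1911, 0.2596, 0.2210, 0.1847]
t=4: π = [0.1429, 0.1885, 0.2589, 0.2190, 0.1907]
t=5: π = [0.1429, 0.1881, 0.2598, 0.2198, 0.1895]
t=6: π = [0.1429, 0.1882, 0.2598, 0.2194, 0.1898]
t=7: π = [0.1429, 0.1881, 0.2598, 0.2195, 0.1897]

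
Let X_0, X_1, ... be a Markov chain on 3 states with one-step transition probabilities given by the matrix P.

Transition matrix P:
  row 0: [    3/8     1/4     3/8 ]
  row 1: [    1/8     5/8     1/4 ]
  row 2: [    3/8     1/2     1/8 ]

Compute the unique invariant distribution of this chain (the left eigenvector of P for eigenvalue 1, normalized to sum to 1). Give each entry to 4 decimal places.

Balance equations π_j = Σ_i π_i·P[i][j]:
  π_0 = 3/8·π_0 + 1/8·π_1 + 3/8·π_2
  π_1 = 1/4·π_0 + 5/8·π_1 + 1/2·π_2
  normalize: π_0 + π_1 + π_2 = 1
Solving the linear system gives exactly π = [1/4, 1/2, 1/4].

π = [0.2500, 0.5000, 0.2500]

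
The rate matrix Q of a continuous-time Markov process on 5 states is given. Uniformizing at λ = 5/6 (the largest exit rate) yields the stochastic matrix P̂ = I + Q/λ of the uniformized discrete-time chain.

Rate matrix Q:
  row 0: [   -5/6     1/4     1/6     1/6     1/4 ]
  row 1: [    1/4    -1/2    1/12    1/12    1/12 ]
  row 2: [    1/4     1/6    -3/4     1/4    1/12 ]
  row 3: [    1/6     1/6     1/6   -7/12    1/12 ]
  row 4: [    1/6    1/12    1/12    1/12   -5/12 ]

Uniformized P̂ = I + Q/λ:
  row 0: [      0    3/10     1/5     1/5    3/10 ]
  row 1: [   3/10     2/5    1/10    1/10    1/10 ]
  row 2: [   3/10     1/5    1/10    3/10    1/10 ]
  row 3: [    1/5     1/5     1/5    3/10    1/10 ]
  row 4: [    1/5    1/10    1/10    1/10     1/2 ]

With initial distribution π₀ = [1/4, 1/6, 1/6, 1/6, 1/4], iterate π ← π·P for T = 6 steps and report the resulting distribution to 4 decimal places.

π = [0.1987, 0.2457, 0.1383, 0.1844, 0.2330]

t=0: π = [0.2500, 0.1667, 0.1667, 0.1667, 0.2500]
t=1: π = [0.1833, 0.2333, 0.1417, 0.1917, 0.2500]
t=2: π = [0.2008, 0.2400, 0.1375, 0.1850, 0.2367]
t=3: π = [0.1976, 0.2444, 0.1386, 0.1846, 0.2348]
t=4: π = [0.1988, 0.2452, 0.1382, 0.1844, 0.2335]
t=5: π = [0.1986, 0.2456, 0.1383, 0.1844, 0.2331]
t=6: π = [0.1987, 0.2457, 0.1383, 0.1844, 0.2330]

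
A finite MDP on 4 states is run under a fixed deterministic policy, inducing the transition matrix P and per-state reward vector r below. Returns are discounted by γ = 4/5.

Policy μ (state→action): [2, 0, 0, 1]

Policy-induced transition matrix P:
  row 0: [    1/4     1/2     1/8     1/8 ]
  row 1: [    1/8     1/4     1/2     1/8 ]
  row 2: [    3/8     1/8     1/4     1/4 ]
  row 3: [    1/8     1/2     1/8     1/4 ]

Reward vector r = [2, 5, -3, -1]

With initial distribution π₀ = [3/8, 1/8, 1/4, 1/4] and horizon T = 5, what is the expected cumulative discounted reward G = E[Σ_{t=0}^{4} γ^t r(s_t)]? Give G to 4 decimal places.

G = 3.1638

t=0: π = [0.3750, 0.1250, 0.2500, 0.2500], E[r] = 0.3750, γ^t·E[r] = 0.375000, running G = 0.375000
t=1: π = [0.2344, 0.3750, 0.2031, 0.1875], E[r] = 1.5469, γ^t·E[r] = 1.237500, running G = 1.612500
t=2: π = [0.2051, 0.3301, 0.2910, 0.1738], E[r] = 1.0137, γ^t·E[r] = 0.648750, running G = 2.261250
t=3: π = [0.2234, 0.3083, 0.2852, 0.1831], E[r] = 0.9500, γ^t·E[r] = 0.486375, running G = 2.747625
t=4: π = [0.2242, 0.3160, 0.2763, 0.1835], E[r] = 1.0160, γ^t·E[r] = 0.416138, running G = 3.163763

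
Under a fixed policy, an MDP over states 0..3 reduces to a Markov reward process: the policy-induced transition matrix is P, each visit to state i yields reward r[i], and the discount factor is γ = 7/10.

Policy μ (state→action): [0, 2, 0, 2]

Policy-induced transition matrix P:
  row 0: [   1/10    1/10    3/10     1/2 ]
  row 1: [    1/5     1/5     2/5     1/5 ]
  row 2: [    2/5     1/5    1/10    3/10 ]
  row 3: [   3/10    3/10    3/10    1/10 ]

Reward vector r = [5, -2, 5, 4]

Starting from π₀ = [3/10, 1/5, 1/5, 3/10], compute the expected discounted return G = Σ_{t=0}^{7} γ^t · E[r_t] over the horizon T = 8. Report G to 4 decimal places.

G = 10.3906

t=0: π = [0.3000, 0.2000, 0.2000, 0.3000], E[r] = 3.3000, γ^t·E[r] = 3.300000, running G = 3.300000
t=1: π = [0.2400, 0.2000, 0.2800, 0.2800], E[r] = 3.3200, γ^t·E[r] = 2.324000, running G = 5.624000
t=2: π = [0.2600, 0.2040, 0.2640, 0.2720], E[r] = 3.3000, γ^t·E[r] = 1.617000, running G = 7.241000
t=3: π = [0.2540, 0.2012, 0.2676, 0.2772], E[r] = 3.3144, γ^t·E[r] = 1.136839, running G = 8.377839
t=4: π = [0.2558, 0.2023, 0.2666, 0.2752], E[r] = 3.3085, γ^t·E[r] = 0.794376, running G = 9.172215
t=5: π = [0.2553, 0.2019, 0.2669, 0.2759], E[r] = 3.3105, γ^t·E[r] = 0.556401, running G = 9.728616
t=6: π = [0.2554, 0.2021, 0.2668, 0.2757], E[r] = 3.3099, γ^t·E[r] = 0.389404, running G = 10.118020
t=7: π = [0.2554, 0.2020, 0.2668, 0.2757], E[r] = 3.3101, γ^t·E[r] = 0.272600, running G = 10.390620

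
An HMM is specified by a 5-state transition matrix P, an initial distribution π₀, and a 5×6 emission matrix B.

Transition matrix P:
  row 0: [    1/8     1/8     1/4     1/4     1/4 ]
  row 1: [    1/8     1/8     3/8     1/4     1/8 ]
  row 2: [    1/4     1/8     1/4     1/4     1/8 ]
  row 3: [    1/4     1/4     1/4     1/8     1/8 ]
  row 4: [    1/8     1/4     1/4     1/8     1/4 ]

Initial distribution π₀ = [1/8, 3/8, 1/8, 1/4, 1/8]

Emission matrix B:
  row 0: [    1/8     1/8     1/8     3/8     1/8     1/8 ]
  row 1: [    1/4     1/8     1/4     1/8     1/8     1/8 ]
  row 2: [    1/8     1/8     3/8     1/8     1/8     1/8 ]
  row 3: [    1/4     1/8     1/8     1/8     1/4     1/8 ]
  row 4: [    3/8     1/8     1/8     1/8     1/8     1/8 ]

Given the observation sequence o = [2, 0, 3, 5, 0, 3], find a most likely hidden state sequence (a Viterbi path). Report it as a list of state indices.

path = [1, 3, 0, 2, 3, 0]

t=0: δ = [1.562e-02, 9.375e-02, 4.688e-02, 3.125e-02, 1.562e-02]  (obs o_0=2)
t=1: δ = [1.465e-03, 2.930e-03, 4.395e-03, 5.859e-03, 4.395e-03]  ψ = [1, 1, 1, 1, 1]  (obs o_1=0)
t=2: δ = [5.493e-04, 1.831e-04, 1.831e-04, 1.373e-04, 1.373e-04]  ψ = [3, 3, 3, 2, 4]  (obs o_2=3)
t=3: δ = [8.583e-06, 8.583e-06, 1.717e-05, 1.717e-05, 1.717e-05]  ψ = [0, 0, 0, 0, 0]  (obs o_3=5)
t=4: δ = [5.364e-07, 1.073e-06, 5.364e-07, 1.073e-06, 1.609e-06]  ψ = [2, 3, 2, 2, 4]  (obs o_4=0)
t=5: δ = [1.006e-07, 5.029e-08, 5.029e-08, 3.353e-08, 5.029e-08]  ψ = [3, 4, 1, 1, 4]  (obs o_5=3)
backtrack: best end state = 0; path = [1, 3, 0, 2, 3, 0]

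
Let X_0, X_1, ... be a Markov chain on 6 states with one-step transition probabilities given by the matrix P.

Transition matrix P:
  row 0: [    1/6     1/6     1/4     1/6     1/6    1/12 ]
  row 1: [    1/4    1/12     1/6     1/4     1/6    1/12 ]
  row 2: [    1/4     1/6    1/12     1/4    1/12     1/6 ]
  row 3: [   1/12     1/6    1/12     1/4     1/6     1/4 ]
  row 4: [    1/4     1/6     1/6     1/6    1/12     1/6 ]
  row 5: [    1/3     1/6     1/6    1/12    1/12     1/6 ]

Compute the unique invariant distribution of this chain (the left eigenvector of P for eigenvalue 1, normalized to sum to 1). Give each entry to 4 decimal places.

Balance equations π_j = Σ_i π_i·P[i][j]:
  π_0 = 1/6·π_0 + 1/4·π_1 + 1/4·π_2 + 1/12·π_3 + 1/4·π_4 + 1/3·π_5
  π_1 = 1/6·π_0 + 1/12·π_1 + 1/6·π_2 + 1/6·π_3 + 1/6·π_4 + 1/6·π_5
  π_2 = 1/4·π_0 + 1/6·π_1 + 1/12·π_2 + 1/12·π_3 + 1/6·π_4 + 1/6·π_5
  π_3 = 1/6·π_0 + 1/4·π_1 + 1/4·π_2 + 1/4·π_3 + 1/6·π_4 + 1/12·π_5
  π_4 = 1/6·π_0 + 1/6·π_1 + 1/12·π_2 + 1/6·π_3 + 1/12·π_4 + 1/12·π_5
  normalize: π_0 + π_1 + π_2 + π_3 + π_4 + π_5 = 1
Solving the linear system gives exactly π = [63009/296738, 2/13, 23012/148369, 58173/296738, 38631/296738, 45249/296738].

π = [0.2123, 0.1538, 0.1551, 0.1960, 0.1302, 0.1525]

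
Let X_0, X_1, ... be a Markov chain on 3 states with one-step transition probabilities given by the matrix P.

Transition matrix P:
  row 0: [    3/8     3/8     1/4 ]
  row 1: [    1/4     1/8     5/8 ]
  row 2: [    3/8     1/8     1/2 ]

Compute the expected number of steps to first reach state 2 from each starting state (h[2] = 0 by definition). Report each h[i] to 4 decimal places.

First-step conditioning: h[2] = 0; for i ≠ 2, h[i] = 1 + Σ_k P[i][k]·h[k].
  h[0] = 1 + 3/8·h[0] + 3/8·h[1]
  h[1] = 1 + 1/4·h[0] + 1/8·h[1]
Solving the 2×2 linear system over states ≠ 2 gives exactly h = [80/29, 56/29, 0] (h[2] = 0 is the target).

h = [2.7586, 1.9310, 0.0000]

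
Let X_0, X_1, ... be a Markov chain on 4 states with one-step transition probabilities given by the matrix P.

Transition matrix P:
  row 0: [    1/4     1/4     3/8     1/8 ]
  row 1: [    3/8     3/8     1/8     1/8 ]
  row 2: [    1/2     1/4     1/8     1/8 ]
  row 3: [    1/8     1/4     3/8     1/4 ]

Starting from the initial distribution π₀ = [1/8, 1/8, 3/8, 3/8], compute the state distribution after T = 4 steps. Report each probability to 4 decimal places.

π = [0.3284, 0.2857, 0.2430, 0.1429]

t=0: π = [0.1250, 0.1250, 0.3750, 0.3750]
t=1: π = [0.3125, 0.2656, 0.2500, 0.1719]
t=2: π = [0.3242, 0.2832, 0.2461, 0.1465]
t=3: π = [0.3286, 0.2854, 0.2427, 0.1433]
t=4: π = [0.3284, 0.2857, 0.2430, 0.1429]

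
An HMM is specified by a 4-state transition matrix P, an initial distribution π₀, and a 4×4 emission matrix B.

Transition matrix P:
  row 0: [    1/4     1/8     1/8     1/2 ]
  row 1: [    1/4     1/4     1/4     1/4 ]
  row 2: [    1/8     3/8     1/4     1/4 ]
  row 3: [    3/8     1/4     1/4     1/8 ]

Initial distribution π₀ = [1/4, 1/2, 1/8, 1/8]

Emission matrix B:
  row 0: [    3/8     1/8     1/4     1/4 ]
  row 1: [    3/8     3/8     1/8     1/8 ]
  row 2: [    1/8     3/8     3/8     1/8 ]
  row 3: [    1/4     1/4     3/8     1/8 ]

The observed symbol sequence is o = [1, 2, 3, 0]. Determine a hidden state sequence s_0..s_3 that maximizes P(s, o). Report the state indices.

t=0: δ = [3.125e-02, 1.875e-01, 4.688e-02, 3.125e-02]  (obs o_0=1)
t=1: δ = [1.172e-02, 5.859e-03, 1.758e-02, 1.758e-02]  ψ = [1, 1, 1, 1]  (obs o_1=2)
t=2: δ = [1.648e-03, 8.240e-04, 5.493e-04, 7.324e-04]  ψ = [3, 2, 2, 0]  (obs o_2=3)
t=3: δ = [1.545e-04, 7.725e-05, 2.575e-05, 2.060e-04]  ψ = [0, 0, 0, 0]  (obs o_3=0)
backtrack: best end state = 3; path = [1, 3, 0, 3]

path = [1, 3, 0, 3]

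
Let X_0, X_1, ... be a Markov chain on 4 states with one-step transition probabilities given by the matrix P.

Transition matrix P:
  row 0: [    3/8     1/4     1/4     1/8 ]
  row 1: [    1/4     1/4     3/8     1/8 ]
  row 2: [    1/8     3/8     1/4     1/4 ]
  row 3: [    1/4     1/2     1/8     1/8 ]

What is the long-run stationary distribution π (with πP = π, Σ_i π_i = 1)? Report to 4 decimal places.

π = [0.2471, 0.3235, 0.2706, 0.1588]

Balance equations π_j = Σ_i π_i·P[i][j]:
  π_0 = 3/8·π_0 + 1/4·π_1 + 1/8·π_2 + 1/4·π_3
  π_1 = 1/4·π_0 + 1/4·π_1 + 3/8·π_2 + 1/2·π_3
  π_2 = 1/4·π_0 + 3/8·π_1 + 1/4·π_2 + 1/8·π_3
  normalize: π_0 + π_1 + π_2 + π_3 = 1
Solving the linear system gives exactly π = [21/85, 11/34, 23/85, 27/170].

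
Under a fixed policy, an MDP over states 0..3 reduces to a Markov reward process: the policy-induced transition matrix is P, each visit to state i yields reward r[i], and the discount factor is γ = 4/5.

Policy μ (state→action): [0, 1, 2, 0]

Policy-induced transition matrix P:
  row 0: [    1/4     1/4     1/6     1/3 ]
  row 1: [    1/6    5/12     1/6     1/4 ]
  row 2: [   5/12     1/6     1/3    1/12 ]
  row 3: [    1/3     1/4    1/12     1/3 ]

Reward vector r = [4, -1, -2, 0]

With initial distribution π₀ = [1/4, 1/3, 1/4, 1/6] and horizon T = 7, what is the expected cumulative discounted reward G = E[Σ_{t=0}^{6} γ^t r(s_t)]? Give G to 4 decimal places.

t=0: π = [0.2500, 0.3333, 0.2500, 0.1667], E[r] = 0.1667, γ^t·E[r] = 0.166667, running G = 0.166667
t=1: π = [0.2778, 0.2847, 0.1944, 0.2431], E[r] = 0.4375, γ^t·E[r] = 0.350000, running G = 0.516667
t=2: π = [0.2789, 0.2813, 0.1788, 0.2610], E[r] = 0.4769, γ^t·E[r] = 0.305185, running G = 0.821852
t=3: π = [0.2781, 0.2820, 0.1747, 0.2652], E[r] = 0.4810, γ^t·E[r] = 0.246296, running G = 1.068148
t=4: π = [0.2777, 0.2824, 0.1737, 0.2662], E[r] = 0.4811, γ^t·E[r] = 0.197049, running G = 1.265197
t=5: π = [0.2776, 0.2826, 0.1734, 0.2664], E[r] = 0.4809, γ^t·E[r] = 0.157580, running G = 1.422777
t=6: π = [0.2776, 0.2826, 0.1734, 0.2664], E[r] = 0.4808, γ^t·E[r] = 0.126044, running G = 1.548821

G = 1.5488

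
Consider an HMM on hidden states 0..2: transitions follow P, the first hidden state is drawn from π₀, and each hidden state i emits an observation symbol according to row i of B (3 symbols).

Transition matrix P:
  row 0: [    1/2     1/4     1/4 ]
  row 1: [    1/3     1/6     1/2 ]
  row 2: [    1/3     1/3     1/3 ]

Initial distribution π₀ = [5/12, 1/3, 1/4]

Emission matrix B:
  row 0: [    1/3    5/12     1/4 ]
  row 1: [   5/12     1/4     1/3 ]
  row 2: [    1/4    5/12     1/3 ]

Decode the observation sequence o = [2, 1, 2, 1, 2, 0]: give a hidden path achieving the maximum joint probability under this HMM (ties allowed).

t=0: δ = [1.042e-01, 1.111e-01, 8.333e-02]  (obs o_0=2)
t=1: δ = [2.170e-02, 6.944e-03, 2.315e-02]  ψ = [0, 2, 1]  (obs o_1=1)
t=2: δ = [2.713e-03, 2.572e-03, 2.572e-03]  ψ = [0, 2, 2]  (obs o_2=2)
t=3: δ = [5.651e-04, 2.143e-04, 5.358e-04]  ψ = [0, 2, 1]  (obs o_3=1)
t=4: δ = [7.064e-05, 5.954e-05, 5.954e-05]  ψ = [0, 2, 2]  (obs o_4=2)
t=5: δ = [1.177e-05, 8.269e-06, 7.442e-06]  ψ = [0, 2, 1]  (obs o_5=0)
backtrack: best end state = 0; path = [0, 0, 0, 0, 0, 0]

path = [0, 0, 0, 0, 0, 0]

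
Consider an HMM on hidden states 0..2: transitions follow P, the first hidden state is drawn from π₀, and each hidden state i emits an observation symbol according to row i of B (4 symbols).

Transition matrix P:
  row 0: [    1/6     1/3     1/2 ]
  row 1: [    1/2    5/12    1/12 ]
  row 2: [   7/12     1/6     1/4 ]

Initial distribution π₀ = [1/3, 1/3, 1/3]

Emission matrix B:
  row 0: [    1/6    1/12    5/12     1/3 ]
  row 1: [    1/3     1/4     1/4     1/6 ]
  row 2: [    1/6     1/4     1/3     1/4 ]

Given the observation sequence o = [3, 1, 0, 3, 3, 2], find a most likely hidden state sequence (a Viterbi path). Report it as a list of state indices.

path = [0, 1, 1, 0, 2, 0]

t=0: δ = [1.111e-01, 5.556e-02, 8.333e-02]  (obs o_0=3)
t=1: δ = [4.051e-03, 9.259e-03, 1.389e-02]  ψ = [2, 0, 0]  (obs o_1=1)
t=2: δ = [1.350e-03, 1.286e-03, 5.787e-04]  ψ = [2, 1, 2]  (obs o_2=0)
t=3: δ = [2.143e-04, 8.931e-05, 1.688e-04]  ψ = [1, 1, 0]  (obs o_3=3)
t=4: δ = [3.282e-05, 1.191e-05, 2.679e-05]  ψ = [2, 0, 0]  (obs o_4=3)
t=5: δ = [6.512e-06, 2.735e-06, 5.470e-06]  ψ = [2, 0, 0]  (obs o_5=2)
backtrack: best end state = 0; path = [0, 1, 1, 0, 2, 0]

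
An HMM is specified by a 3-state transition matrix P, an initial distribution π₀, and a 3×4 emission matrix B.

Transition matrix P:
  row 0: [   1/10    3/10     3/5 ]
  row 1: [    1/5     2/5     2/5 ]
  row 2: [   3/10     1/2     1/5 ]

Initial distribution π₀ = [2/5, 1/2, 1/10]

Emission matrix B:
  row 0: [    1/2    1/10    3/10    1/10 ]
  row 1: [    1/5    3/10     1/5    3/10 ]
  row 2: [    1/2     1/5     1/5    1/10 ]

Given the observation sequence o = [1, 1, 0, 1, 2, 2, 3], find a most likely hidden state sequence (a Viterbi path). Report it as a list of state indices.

t=0: δ = [4.000e-02, 1.500e-01, 2.000e-02]  (obs o_0=1)
t=1: δ = [3.000e-03, 1.800e-02, 1.200e-02]  ψ = [1, 1, 1]  (obs o_1=1)
t=2: δ = [1.800e-03, 1.440e-03, 3.600e-03]  ψ = [1, 1, 1]  (obs o_2=0)
t=3: δ = [1.080e-04, 5.400e-04, 2.160e-04]  ψ = [2, 2, 0]  (obs o_3=1)
t=4: δ = [3.240e-05, 4.320e-05, 4.320e-05]  ψ = [1, 1, 1]  (obs o_4=2)
t=5: δ = [3.888e-06, 4.320e-06, 3.888e-06]  ψ = [2, 2, 0]  (obs o_5=2)
t=6: δ = [1.166e-07, 5.832e-07, 2.333e-07]  ψ = [2, 2, 0]  (obs o_6=3)
backtrack: best end state = 1; path = [1, 1, 2, 1, 0, 2, 1]

path = [1, 1, 2, 1, 0, 2, 1]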